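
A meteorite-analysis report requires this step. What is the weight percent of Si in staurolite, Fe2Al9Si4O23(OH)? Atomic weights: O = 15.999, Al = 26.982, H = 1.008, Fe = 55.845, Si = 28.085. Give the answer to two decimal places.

M(Fe2Al9Si4O23(OH)) = 851.852 g/mol.
Si contributes 4 × 28.085 = 112.340 g per mole.
112.340/851.852 = 0.1319 → 13.19%.

13.19 wt%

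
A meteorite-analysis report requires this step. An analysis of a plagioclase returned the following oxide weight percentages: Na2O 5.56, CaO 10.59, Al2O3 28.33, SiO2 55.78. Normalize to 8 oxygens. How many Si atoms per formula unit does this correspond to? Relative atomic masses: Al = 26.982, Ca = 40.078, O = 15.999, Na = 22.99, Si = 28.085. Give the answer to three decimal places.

2.502 Si apfu

5.56 wt% Na2O ÷ 61.979 g/mol = 0.08971 mol, giving 0.17942 Na and 0.08971 O.
10.59 wt% CaO ÷ 56.077 g/mol = 0.18885 mol, giving 0.18885 Ca and 0.18885 O.
28.33 wt% Al2O3 ÷ 101.961 g/mol = 0.27785 mol, giving 0.55570 Al and 0.83355 O.
55.78 wt% SiO2 ÷ 60.083 g/mol = 0.92838 mol, giving 0.92838 Si and 1.85676 O.
Oxygen sums to 2.96887; scaling by 8/2.96887 = 2.69463 puts the formula on 8 O.
Si: 0.92838 × 2.69463 = 2.502 atoms per formula unit.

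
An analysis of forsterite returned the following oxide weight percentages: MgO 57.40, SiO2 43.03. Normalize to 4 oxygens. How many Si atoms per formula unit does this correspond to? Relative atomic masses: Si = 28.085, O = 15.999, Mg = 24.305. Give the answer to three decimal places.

1.003 Si apfu

MgO: 57.40/40.304 = 1.42418 mol → 1.42418 mol Mg, 1.42418 mol O.
SiO2: 43.03/60.083 = 0.71618 mol → 0.71618 mol Si, 1.43236 mol O.
Total oxygen = 2.85654 mol. Normalization factor = 4/2.85654 = 1.40030.
Si per 4 O = 0.71618 × 1.40030 = 1.003.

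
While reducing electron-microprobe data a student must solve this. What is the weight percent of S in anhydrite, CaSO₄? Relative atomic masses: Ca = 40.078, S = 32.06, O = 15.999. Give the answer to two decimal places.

Molar mass of CaSO₄: 1·40.078 + 1·32.06 + 4·15.999 = 136.134 g/mol.
Mass of S per formula unit: 1 × 32.06 = 32.060 g.
Weight fraction S = 32.060 / 136.134 = 0.2355.

23.55 wt%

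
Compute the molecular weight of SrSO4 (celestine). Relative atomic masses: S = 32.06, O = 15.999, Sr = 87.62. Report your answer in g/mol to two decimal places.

M = 1(87.62) + 1(32.06) + 4(15.999)

183.68 g/mol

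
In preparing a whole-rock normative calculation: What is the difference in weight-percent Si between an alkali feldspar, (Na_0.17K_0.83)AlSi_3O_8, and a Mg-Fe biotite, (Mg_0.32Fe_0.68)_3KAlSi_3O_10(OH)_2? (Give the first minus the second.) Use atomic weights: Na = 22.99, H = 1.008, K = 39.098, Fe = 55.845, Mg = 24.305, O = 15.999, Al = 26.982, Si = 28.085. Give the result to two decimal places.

13.08 percentage points

M((Na_0.17K_0.83)AlSi_3O_8) = 275.589 g/mol, so wt% Si = 84.255/275.589 × 100 = 30.57%.
M((Mg_0.32Fe_0.68)_3KAlSi_3O_10(OH)_2) = 481.596 g/mol, so wt% Si = 84.255/481.596 × 100 = 17.49%.
30.57 − 17.49 = 13.08 pp.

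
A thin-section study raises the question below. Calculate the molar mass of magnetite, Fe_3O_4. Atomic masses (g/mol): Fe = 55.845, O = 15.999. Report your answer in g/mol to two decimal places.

The formula mass is the sum 3*55.845 + 4*15.999.

231.53 g/mol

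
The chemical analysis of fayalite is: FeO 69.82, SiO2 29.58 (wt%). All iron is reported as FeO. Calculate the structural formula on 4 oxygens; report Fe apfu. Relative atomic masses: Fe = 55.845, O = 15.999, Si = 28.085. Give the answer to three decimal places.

FeO (M=71.844): mol = 0.97183; Fe = 0.97183, O = 0.97183.
SiO2 (M=60.083): mol = 0.49232; Si = 0.49232, O = 0.98464.
ΣO = 1.95647; factor = 4/ΣO = 2.04450.
Fe apfu = 0.97183 × 2.04450 = 1.987.

1.987 Fe apfu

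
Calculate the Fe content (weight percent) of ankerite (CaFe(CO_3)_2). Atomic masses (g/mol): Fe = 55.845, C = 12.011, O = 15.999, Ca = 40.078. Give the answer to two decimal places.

Formula mass = 1×40.078 + 1×55.845 + 2×12.011 + 6×15.999 = 215.939 g/mol, of which 55.845 g is Fe.
So Fe makes up 55.845/215.939 = 0.2586 of the mass, i.e. 25.86%.

25.86 weight percent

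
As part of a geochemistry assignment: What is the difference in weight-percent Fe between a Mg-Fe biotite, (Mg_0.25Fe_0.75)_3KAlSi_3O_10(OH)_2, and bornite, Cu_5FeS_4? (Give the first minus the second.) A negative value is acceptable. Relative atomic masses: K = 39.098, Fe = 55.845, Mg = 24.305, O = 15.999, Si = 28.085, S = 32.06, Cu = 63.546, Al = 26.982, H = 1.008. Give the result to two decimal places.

14.61 percentage points

Fe in (Mg_0.25Fe_0.75)_3KAlSi_3O_10(OH)_2: molar mass 488.219 g/mol; 2.25×55.845 = 125.651 g → 25.74 wt%.
Fe in Cu_5FeS_4: molar mass 501.815 g/mol; 1×55.845 = 55.845 g → 11.13 wt%.
Difference = 25.74 − 11.13 = 14.61 percentage points.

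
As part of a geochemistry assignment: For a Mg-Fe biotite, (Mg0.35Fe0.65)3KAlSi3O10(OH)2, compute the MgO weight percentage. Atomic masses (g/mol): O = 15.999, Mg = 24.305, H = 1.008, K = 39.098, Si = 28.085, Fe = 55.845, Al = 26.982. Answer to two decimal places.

8.84 wt%

Formula mass = 478.757 g/mol.
1.05 Mg → 1.0500 mol MgO per formula unit; M(MgO) = 40.304, so MgO mass = 42.319 g.
42.319/478.757 × 100 = 8.84 wt%.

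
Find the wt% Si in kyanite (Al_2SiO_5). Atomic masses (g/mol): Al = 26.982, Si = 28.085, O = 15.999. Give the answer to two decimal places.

17.33 weight percent

M(Al_2SiO_5) = 162.044 g/mol.
Si contributes 1 × 28.085 = 28.085 g per mole.
28.085/162.044 = 0.1733 → 17.33%.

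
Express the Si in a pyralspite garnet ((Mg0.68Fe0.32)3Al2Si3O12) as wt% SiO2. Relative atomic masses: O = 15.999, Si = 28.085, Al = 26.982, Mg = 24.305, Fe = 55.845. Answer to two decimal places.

41.59 wt%

M((Mg0.68Fe0.32)3Al2Si3O12) = 433.400 g/mol; M(SiO2) = 60.083 g/mol.
Moles SiO2 per formula unit = 3 Si ÷ 1 = 3.0000.
SiO2 fraction = (3.0000 × 60.083) / 433.400 = 180.249/433.400 = 0.4159.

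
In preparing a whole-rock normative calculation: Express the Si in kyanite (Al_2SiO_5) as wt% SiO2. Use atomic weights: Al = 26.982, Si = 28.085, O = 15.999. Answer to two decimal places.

37.08 wt%

Formula mass = 162.044 g/mol.
1 Si → 1.0000 mol SiO2 per formula unit; M(SiO2) = 60.083, so SiO2 mass = 60.083 g.
60.083/162.044 × 100 = 37.08 wt%.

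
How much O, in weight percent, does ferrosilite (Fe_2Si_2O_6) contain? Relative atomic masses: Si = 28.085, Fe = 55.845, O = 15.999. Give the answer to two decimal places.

36.38 weight percent

Molar mass of Fe_2Si_2O_6: 2×55.845 + 2×28.085 + 6×15.999 = 263.854 g/mol.
Mass of O per formula unit: 6 × 15.999 = 95.994 g.
Weight fraction O = 95.994 / 263.854 = 0.3638.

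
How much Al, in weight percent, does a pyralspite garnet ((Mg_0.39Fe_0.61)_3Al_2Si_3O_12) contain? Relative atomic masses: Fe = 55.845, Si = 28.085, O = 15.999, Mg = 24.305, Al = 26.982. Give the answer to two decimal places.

11.71 weight percent

M((Mg_0.39Fe_0.61)_3Al_2Si_3O_12) = 460.840 g/mol.
Al contributes 2 × 26.982 = 53.964 g per mole.
53.964/460.840 = 0.1171 → 11.71%.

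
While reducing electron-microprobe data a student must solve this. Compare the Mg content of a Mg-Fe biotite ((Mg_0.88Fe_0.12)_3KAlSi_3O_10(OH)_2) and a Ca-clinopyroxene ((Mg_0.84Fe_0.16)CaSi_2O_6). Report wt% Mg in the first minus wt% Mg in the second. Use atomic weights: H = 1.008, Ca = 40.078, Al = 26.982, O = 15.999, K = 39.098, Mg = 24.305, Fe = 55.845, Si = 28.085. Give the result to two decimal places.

5.76 percentage points

Mg in (Mg_0.88Fe_0.12)_3KAlSi_3O_10(OH)_2: molar mass 428.608 g/mol; 2.64×24.305 = 64.165 g → 14.97 wt%.
Mg in (Mg_0.84Fe_0.16)CaSi_2O_6: molar mass 221.593 g/mol; 0.84×24.305 = 20.416 g → 9.21 wt%.
Difference = 14.97 − 9.21 = 5.76 percentage points.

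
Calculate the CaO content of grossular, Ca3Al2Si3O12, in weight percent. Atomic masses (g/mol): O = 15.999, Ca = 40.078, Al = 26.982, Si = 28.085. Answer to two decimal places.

Formula mass = 450.441 g/mol.
3 Ca → 3.0000 mol CaO per formula unit; M(CaO) = 56.077, so CaO mass = 168.231 g.
168.231/450.441 × 100 = 37.35 wt%.

37.35 wt%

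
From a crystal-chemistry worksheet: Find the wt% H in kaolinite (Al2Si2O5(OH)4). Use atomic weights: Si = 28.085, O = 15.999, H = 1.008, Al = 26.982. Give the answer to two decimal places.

1.56 wt%

Formula mass = 2*26.982 + 2*28.085 + 9*15.999 + 4*1.008 = 258.157 g/mol, of which 4.032 g is H.
So H makes up 4.032/258.157 = 0.0156 of the mass, i.e. 1.56%.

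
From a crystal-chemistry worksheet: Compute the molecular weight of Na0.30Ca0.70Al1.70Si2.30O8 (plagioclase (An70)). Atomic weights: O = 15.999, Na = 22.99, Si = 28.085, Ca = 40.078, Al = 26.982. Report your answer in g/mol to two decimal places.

273.41 g/mol

M = 0.30·22.99 + 0.70·40.078 + 1.70·26.982 + 2.30·28.085 + 8·15.999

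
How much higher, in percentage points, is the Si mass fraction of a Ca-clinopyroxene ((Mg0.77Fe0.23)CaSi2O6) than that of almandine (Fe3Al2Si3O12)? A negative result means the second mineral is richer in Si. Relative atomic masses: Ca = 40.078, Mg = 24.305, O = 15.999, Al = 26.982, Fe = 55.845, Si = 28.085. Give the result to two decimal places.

M((Mg0.77Fe0.23)CaSi2O6) = 223.801 g/mol, so wt% Si = 56.170/223.801 × 100 = 25.10%.
M(Fe3Al2Si3O12) = 497.742 g/mol, so wt% Si = 84.255/497.742 × 100 = 16.93%.
25.10 − 16.93 = 8.17 pp.

8.17 percentage points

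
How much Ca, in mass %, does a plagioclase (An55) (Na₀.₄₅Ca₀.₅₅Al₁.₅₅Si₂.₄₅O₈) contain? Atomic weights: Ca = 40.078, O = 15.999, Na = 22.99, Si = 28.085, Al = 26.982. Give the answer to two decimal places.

8.13 mass %

M(Na₀.₄₅Ca₀.₅₅Al₁.₅₅Si₂.₄₅O₈) = 271.011 g/mol.
Ca contributes 0.55 × 40.078 = 22.043 g per mole.
22.043/271.011 = 0.0813 → 8.13%.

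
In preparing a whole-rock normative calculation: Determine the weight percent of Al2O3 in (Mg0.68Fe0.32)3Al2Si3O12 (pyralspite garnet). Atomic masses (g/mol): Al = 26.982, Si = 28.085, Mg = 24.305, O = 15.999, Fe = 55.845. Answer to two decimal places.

Formula mass = 433.400 g/mol.
2 Al → 1.0000 mol Al2O3 per formula unit; M(Al2O3) = 101.961, so Al2O3 mass = 101.961 g.
101.961/433.400 × 100 = 23.53 wt%.

23.53 wt%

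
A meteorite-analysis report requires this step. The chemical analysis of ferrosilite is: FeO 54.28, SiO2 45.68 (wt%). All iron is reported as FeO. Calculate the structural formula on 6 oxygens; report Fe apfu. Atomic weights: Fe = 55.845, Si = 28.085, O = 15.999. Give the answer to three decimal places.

FeO: 54.28/71.844 = 0.75553 mol → 0.75553 mol Fe, 0.75553 mol O.
SiO2: 45.68/60.083 = 0.76028 mol → 0.76028 mol Si, 1.52056 mol O.
Total oxygen = 2.27609 mol. Normalization factor = 6/2.27609 = 2.63610.
Fe per 6 O = 0.75553 × 2.63610 = 1.992.

1.992 Fe apfu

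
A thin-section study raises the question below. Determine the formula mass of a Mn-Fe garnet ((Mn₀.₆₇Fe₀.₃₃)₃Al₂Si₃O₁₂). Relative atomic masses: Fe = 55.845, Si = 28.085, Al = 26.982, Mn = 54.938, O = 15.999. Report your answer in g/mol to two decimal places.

M = 2.01×54.938 + 0.99×55.845 + 2×26.982 + 3×28.085 + 12×15.999

495.92 g/mol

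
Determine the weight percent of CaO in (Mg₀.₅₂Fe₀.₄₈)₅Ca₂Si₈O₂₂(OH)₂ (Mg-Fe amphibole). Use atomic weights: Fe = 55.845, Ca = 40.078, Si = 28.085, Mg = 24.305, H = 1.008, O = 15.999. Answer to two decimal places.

Formula mass = 888.049 g/mol.
2 Ca → 2.0000 mol CaO per formula unit; M(CaO) = 56.077, so CaO mass = 112.154 g.
112.154/888.049 × 100 = 12.63 wt%.

12.63 wt%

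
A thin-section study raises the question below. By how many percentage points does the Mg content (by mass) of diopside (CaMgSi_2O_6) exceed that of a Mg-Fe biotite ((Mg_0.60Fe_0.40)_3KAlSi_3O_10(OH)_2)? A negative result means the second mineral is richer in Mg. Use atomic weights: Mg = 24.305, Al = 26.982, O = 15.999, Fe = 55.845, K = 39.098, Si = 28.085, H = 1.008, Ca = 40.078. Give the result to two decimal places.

1.61 percentage points

Mg in CaMgSi_2O_6: molar mass 216.547 g/mol; 1×24.305 = 24.305 g → 11.22 wt%.
Mg in (Mg_0.60Fe_0.40)_3KAlSi_3O_10(OH)_2: molar mass 455.102 g/mol; 1.80×24.305 = 43.749 g → 9.61 wt%.
Difference = 11.22 − 9.61 = 1.61 percentage points.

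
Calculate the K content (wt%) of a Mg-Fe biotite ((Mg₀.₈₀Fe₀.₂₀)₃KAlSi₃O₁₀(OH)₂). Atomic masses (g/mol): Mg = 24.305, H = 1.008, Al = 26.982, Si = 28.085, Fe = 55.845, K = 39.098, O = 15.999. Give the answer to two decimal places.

M((Mg₀.₈₀Fe₀.₂₀)₃KAlSi₃O₁₀(OH)₂) = 436.178 g/mol.
K contributes 1 × 39.098 = 39.098 g per mole.
39.098/436.178 = 0.0896 → 8.96%.

8.96 wt%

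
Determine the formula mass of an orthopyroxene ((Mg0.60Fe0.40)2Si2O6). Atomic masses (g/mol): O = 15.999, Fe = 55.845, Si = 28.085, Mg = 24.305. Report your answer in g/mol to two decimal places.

Mg: 1.20 × 24.305 = 29.1660
Fe: 0.80 × 55.845 = 44.6760
Si: 2 × 28.085 = 56.1700
O: 6 × 15.999 = 95.9940
Summing the contributions gives the formula mass.

226.01 g/mol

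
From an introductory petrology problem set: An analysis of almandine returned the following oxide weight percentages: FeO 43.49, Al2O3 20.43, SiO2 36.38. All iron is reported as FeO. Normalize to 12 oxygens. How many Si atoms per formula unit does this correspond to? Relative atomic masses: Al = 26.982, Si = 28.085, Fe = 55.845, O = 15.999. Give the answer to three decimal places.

3.006 Si apfu

43.49 wt% FeO ÷ 71.844 g/mol = 0.60534 mol, giving 0.60534 Fe and 0.60534 O.
20.43 wt% Al2O3 ÷ 101.961 g/mol = 0.20037 mol, giving 0.40074 Al and 0.60111 O.
36.38 wt% SiO2 ÷ 60.083 g/mol = 0.60550 mol, giving 0.60550 Si and 1.21100 O.
Oxygen sums to 2.41745; scaling by 12/2.41745 = 4.96391 puts the formula on 12 O.
Si: 0.60550 × 4.96391 = 3.006 atoms per formula unit.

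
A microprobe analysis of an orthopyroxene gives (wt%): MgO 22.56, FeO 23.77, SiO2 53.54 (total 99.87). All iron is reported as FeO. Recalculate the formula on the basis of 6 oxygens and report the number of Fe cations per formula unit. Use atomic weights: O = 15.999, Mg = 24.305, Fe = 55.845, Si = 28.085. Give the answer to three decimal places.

22.56 wt% MgO ÷ 40.304 g/mol = 0.55975 mol, giving 0.55975 Mg and 0.55975 O.
23.77 wt% FeO ÷ 71.844 g/mol = 0.33086 mol, giving 0.33086 Fe and 0.33086 O.
53.54 wt% SiO2 ÷ 60.083 g/mol = 0.89110 mol, giving 0.89110 Si and 1.78220 O.
Oxygen sums to 2.67281; scaling by 6/2.67281 = 2.24483 puts the formula on 6 O.
Fe: 0.33086 × 2.24483 = 0.743 atoms per formula unit.

0.743 Fe apfu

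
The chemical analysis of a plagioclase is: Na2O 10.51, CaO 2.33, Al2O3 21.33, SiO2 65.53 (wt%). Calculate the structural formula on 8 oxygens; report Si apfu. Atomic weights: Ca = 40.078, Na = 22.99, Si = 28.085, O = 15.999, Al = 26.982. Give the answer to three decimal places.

2.889 Si apfu

Na2O: 10.51/61.979 = 0.16957 mol → 0.33914 mol Na, 0.16957 mol O.
CaO: 2.33/56.077 = 0.04155 mol → 0.04155 mol Ca, 0.04155 mol O.
Al2O3: 21.33/101.961 = 0.20920 mol → 0.41840 mol Al, 0.62760 mol O.
SiO2: 65.53/60.083 = 1.09066 mol → 1.09066 mol Si, 2.18132 mol O.
Total oxygen = 3.02004 mol. Normalization factor = 8/3.02004 = 2.64897.
Si per 8 O = 1.09066 × 2.64897 = 2.889.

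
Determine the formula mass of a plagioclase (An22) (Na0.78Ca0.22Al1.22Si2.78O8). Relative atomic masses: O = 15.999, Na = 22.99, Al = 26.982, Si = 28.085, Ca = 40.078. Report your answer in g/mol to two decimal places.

Na: 0.78 × 22.99 = 17.9322
Ca: 0.22 × 40.078 = 8.8172
Al: 1.22 × 26.982 = 32.9180
Si: 2.78 × 28.085 = 78.0763
O: 8 × 15.999 = 127.9920
Summing the contributions gives the formula mass.

265.74 g/mol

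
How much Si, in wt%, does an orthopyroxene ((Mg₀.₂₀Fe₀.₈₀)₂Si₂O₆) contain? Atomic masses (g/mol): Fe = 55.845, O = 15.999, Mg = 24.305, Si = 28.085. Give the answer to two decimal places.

Molar mass of (Mg₀.₂₀Fe₀.₈₀)₂Si₂O₆: 0.40*24.305 + 1.60*55.845 + 2*28.085 + 6*15.999 = 251.238 g/mol.
Mass of Si per formula unit: 2 × 28.085 = 56.170 g.
Weight fraction Si = 56.170 / 251.238 = 0.2236.

22.36 wt%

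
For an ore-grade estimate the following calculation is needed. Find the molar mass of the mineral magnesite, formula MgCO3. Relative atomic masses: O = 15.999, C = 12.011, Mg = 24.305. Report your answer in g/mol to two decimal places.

84.31 g/mol

Mg: 1 × 24.305 = 24.3050
C: 1 × 12.011 = 12.0110
O: 3 × 15.999 = 47.9970
Summing the contributions gives the formula mass.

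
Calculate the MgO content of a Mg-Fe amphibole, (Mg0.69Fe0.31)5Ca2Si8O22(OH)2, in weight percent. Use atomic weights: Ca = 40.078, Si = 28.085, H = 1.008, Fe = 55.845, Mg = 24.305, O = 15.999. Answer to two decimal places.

16.15 wt%

M((Mg0.69Fe0.31)5Ca2Si8O22(OH)2) = 861.240 g/mol; M(MgO) = 40.304 g/mol.
Moles MgO per formula unit = 3.45 Mg ÷ 1 = 3.4500.
MgO fraction = (3.4500 × 40.304) / 861.240 = 139.049/861.240 = 0.1615.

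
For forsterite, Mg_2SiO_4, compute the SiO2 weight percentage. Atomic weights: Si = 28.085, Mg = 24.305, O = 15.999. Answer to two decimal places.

M(Mg_2SiO_4) = 140.691 g/mol; M(SiO2) = 60.083 g/mol.
Moles SiO2 per formula unit = 1 Si ÷ 1 = 1.0000.
SiO2 fraction = (1.0000 × 60.083) / 140.691 = 60.083/140.691 = 0.4271.

42.71 wt%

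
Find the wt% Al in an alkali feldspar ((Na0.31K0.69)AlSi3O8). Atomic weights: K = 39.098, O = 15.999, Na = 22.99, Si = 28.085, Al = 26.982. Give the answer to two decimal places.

Molar mass of (Na0.31K0.69)AlSi3O8: 0.31×22.99 + 0.69×39.098 + 1×26.982 + 3×28.085 + 8×15.999 = 273.334 g/mol.
Mass of Al per formula unit: 1 × 26.982 = 26.982 g.
Weight fraction Al = 26.982 / 273.334 = 0.0987.

9.87 mass %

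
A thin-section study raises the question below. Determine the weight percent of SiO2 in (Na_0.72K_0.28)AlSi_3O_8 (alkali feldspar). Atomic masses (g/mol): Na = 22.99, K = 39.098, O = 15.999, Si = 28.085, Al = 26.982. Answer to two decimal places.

M((Na_0.72K_0.28)AlSi_3O_8) = 266.729 g/mol; M(SiO2) = 60.083 g/mol.
Moles SiO2 per formula unit = 3 Si ÷ 1 = 3.0000.
SiO2 fraction = (3.0000 × 60.083) / 266.729 = 180.249/266.729 = 0.6758.

67.58 wt%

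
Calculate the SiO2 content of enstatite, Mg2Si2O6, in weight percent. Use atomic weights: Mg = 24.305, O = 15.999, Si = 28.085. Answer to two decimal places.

59.85 wt%

M(Mg2Si2O6) = 200.774 g/mol; M(SiO2) = 60.083 g/mol.
Moles SiO2 per formula unit = 2 Si ÷ 1 = 2.0000.
SiO2 fraction = (2.0000 × 60.083) / 200.774 = 120.166/200.774 = 0.5985.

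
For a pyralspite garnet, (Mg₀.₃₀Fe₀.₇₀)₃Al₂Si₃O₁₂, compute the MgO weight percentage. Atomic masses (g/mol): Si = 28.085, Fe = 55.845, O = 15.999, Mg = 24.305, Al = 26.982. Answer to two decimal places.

Molar mass of (Mg₀.₃₀Fe₀.₇₀)₃Al₂Si₃O₁₂ = 0.90×24.305 + 2.10×55.845 + 2×26.982 + 3×28.085 + 12×15.999 = 469.356 g/mol.
Each formula unit contains 0.90 Mg, equivalent to 0.90/1 = 0.9000 mol MgO.
M(MgO) = 1×24.305 + 1×15.999 = 40.304 g/mol.
Mass of MgO per formula unit = 0.9000 × 40.304 = 36.274 g.
MgO wt% = 36.274 / 469.356 × 100 = 7.73%.

7.73 wt%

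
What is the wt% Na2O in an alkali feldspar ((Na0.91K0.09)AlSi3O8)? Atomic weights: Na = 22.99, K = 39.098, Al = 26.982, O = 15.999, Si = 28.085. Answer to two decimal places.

Formula mass = 263.669 g/mol.
0.91 Na → 0.4550 mol Na2O per formula unit; M(Na2O) = 61.979, so Na2O mass = 28.200 g.
28.200/263.669 × 100 = 10.70 wt%.

10.70 wt%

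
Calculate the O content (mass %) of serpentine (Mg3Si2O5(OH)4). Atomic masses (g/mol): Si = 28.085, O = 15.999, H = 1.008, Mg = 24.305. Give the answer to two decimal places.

M(Mg3Si2O5(OH)4) = 277.108 g/mol.
O contributes 9 × 15.999 = 143.991 g per mole.
143.991/277.108 = 0.5196 → 51.96%.

51.96 mass %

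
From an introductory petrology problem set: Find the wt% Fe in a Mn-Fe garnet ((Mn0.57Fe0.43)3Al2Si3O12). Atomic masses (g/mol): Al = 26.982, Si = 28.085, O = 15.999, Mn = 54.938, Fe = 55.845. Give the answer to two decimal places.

14.52 wt%

M((Mn0.57Fe0.43)3Al2Si3O12) = 496.191 g/mol.
Fe contributes 1.29 × 55.845 = 72.040 g per mole.
72.040/496.191 = 0.1452 → 14.52%.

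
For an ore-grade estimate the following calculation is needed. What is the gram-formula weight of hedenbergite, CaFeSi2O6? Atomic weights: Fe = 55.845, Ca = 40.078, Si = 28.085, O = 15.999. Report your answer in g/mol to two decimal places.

M = 1(40.078) + 1(55.845) + 2(28.085) + 6(15.999)

248.09 g/mol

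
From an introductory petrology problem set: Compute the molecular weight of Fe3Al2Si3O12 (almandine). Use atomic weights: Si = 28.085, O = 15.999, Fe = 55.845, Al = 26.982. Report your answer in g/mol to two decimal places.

The formula mass is the sum 3×55.845 + 2×26.982 + 3×28.085 + 12×15.999.

497.74 g/mol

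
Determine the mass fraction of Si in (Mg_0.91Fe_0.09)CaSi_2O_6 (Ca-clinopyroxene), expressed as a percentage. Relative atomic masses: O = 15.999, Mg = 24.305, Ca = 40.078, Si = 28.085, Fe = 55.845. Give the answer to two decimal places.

Molar mass of (Mg_0.91Fe_0.09)CaSi_2O_6: 0.91·24.305 + 0.09·55.845 + 1·40.078 + 2·28.085 + 6·15.999 = 219.386 g/mol.
Mass of Si per formula unit: 2 × 28.085 = 56.170 g.
Weight fraction Si = 56.170 / 219.386 = 0.2560.

25.60 weight percent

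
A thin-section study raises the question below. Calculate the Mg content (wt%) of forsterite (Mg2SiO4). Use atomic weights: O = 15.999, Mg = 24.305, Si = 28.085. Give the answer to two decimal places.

34.55 wt%

M(Mg2SiO4) = 140.691 g/mol.
Mg contributes 2 × 24.305 = 48.610 g per mole.
48.610/140.691 = 0.3455 → 34.55%.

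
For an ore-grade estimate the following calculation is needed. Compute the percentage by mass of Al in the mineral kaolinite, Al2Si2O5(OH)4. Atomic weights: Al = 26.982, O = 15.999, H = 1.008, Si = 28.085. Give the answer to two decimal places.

20.90 wt%

Formula mass = 2·26.982 + 2·28.085 + 9·15.999 + 4·1.008 = 258.157 g/mol, of which 53.964 g is Al.
So Al makes up 53.964/258.157 = 0.2090 of the mass, i.e. 20.90%.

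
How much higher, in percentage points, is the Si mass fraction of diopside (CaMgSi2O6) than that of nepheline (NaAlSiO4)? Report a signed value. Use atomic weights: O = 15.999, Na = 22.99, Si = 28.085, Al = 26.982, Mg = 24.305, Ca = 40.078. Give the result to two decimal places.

6.17 percentage points

M(CaMgSi2O6) = 216.547 g/mol, so wt% Si = 56.170/216.547 × 100 = 25.94%.
M(NaAlSiO4) = 142.053 g/mol, so wt% Si = 28.085/142.053 × 100 = 19.77%.
25.94 − 19.77 = 6.17 pp.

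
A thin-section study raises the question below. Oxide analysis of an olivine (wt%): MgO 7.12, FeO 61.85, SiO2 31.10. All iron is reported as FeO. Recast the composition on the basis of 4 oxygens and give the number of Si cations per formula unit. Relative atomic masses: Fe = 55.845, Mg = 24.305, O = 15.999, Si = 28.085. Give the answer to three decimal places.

0.999 Si apfu

7.12 wt% MgO ÷ 40.304 g/mol = 0.17666 mol, giving 0.17666 Mg and 0.17666 O.
61.85 wt% FeO ÷ 71.844 g/mol = 0.86089 mol, giving 0.86089 Fe and 0.86089 O.
31.10 wt% SiO2 ÷ 60.083 g/mol = 0.51762 mol, giving 0.51762 Si and 1.03524 O.
Oxygen sums to 2.07279; scaling by 4/2.07279 = 1.92977 puts the formula on 4 O.
Si: 0.51762 × 1.92977 = 0.999 atoms per formula unit.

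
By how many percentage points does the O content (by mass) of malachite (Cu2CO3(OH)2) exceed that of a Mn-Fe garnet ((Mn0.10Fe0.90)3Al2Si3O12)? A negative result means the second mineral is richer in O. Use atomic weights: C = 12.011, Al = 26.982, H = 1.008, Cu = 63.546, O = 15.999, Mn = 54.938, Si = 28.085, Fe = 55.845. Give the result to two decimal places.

-2.41 percentage points

First mineral: 79.995 g O in 221.114 g formula = 36.18 wt% O.
Second mineral: 191.988 g O in 497.470 g formula = 38.59 wt% O.
36.18% − 38.59% gives a difference of -2.41 percentage points.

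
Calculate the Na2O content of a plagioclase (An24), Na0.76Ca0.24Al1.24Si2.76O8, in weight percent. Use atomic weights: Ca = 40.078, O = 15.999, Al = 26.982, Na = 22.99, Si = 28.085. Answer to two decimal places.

8.85 wt%

Molar mass of Na0.76Ca0.24Al1.24Si2.76O8 = 0.76×22.99 + 0.24×40.078 + 1.24×26.982 + 2.76×28.085 + 8×15.999 = 266.055 g/mol.
Each formula unit contains 0.76 Na, equivalent to 0.76/2 = 0.3800 mol Na2O.
M(Na2O) = 2×22.99 + 1×15.999 = 61.979 g/mol.
Mass of Na2O per formula unit = 0.3800 × 61.979 = 23.552 g.
Na2O wt% = 23.552 / 266.055 × 100 = 8.85%.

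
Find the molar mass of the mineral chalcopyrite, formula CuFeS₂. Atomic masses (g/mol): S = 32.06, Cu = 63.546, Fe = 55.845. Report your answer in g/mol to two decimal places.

183.51 g/mol

The formula mass is the sum 1·63.546 + 1·55.845 + 2·32.06.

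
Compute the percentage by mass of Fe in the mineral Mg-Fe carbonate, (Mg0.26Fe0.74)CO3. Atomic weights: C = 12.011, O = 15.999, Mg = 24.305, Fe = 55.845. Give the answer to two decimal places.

Formula mass = 0.26·24.305 + 0.74·55.845 + 1·12.011 + 3·15.999 = 107.653 g/mol, of which 41.325 g is Fe.
So Fe makes up 41.325/107.653 = 0.3839 of the mass, i.e. 38.39%.

38.39 weight percent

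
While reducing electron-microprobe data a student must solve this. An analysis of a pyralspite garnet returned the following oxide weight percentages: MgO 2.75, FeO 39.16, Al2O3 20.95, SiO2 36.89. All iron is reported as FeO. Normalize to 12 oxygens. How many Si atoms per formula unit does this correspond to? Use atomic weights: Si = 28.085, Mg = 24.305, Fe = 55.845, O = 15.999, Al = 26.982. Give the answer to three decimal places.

2.75 wt% MgO ÷ 40.304 g/mol = 0.06823 mol, giving 0.06823 Mg and 0.06823 O.
39.16 wt% FeO ÷ 71.844 g/mol = 0.54507 mol, giving 0.54507 Fe and 0.54507 O.
20.95 wt% Al2O3 ÷ 101.961 g/mol = 0.20547 mol, giving 0.41094 Al and 0.61641 O.
36.89 wt% SiO2 ÷ 60.083 g/mol = 0.61398 mol, giving 0.61398 Si and 1.22796 O.
Oxygen sums to 2.45767; scaling by 12/2.45767 = 4.88267 puts the formula on 12 O.
Si: 0.61398 × 4.88267 = 2.998 atoms per formula unit.

2.998 Si apfu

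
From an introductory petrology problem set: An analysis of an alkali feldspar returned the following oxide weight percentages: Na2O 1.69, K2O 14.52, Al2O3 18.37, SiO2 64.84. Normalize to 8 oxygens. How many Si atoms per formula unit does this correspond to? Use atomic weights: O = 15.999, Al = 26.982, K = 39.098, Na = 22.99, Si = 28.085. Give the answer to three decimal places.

2.997 Si apfu

Na2O: 1.69/61.979 = 0.02727 mol → 0.05454 mol Na, 0.02727 mol O.
K2O: 14.52/94.195 = 0.15415 mol → 0.30830 mol K, 0.15415 mol O.
Al2O3: 18.37/101.961 = 0.18017 mol → 0.36034 mol Al, 0.54051 mol O.
SiO2: 64.84/60.083 = 1.07917 mol → 1.07917 mol Si, 2.15834 mol O.
Total oxygen = 2.88027 mol. Normalization factor = 8/2.88027 = 2.77752.
Si per 8 O = 1.07917 × 2.77752 = 2.997.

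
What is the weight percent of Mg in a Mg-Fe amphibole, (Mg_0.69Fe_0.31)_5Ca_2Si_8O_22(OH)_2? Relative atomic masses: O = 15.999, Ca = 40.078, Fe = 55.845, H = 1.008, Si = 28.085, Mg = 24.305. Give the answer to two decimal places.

9.74 weight percent

Molar mass of (Mg_0.69Fe_0.31)_5Ca_2Si_8O_22(OH)_2: 3.45×24.305 + 1.55×55.845 + 2×40.078 + 8×28.085 + 24×15.999 + 2×1.008 = 861.240 g/mol.
Mass of Mg per formula unit: 3.45 × 24.305 = 83.852 g.
Weight fraction Mg = 83.852 / 861.240 = 0.0974.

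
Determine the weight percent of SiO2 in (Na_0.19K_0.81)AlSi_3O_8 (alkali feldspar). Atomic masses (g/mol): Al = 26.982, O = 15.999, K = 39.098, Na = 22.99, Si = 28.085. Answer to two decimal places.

Molar mass of (Na_0.19K_0.81)AlSi_3O_8 = 0.19*22.99 + 0.81*39.098 + 1*26.982 + 3*28.085 + 8*15.999 = 275.266 g/mol.
Each formula unit contains 3 Si, equivalent to 3/1 = 3.0000 mol SiO2.
M(SiO2) = 1×28.085 + 2×15.999 = 60.083 g/mol.
Mass of SiO2 per formula unit = 3.0000 × 60.083 = 180.249 g.
SiO2 wt% = 180.249 / 275.266 × 100 = 65.48%.

65.48 wt%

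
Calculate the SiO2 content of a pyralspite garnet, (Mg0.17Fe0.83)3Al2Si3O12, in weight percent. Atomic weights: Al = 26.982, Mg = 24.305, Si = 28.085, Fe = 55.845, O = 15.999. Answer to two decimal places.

Formula mass = 481.657 g/mol.
3 Si → 3.0000 mol SiO2 per formula unit; M(SiO2) = 60.083, so SiO2 mass = 180.249 g.
180.249/481.657 × 100 = 37.42 wt%.

37.42 wt%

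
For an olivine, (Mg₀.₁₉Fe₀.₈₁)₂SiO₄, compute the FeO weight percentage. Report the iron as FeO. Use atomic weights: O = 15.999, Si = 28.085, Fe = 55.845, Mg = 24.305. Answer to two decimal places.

Molar mass of (Mg₀.₁₉Fe₀.₈₁)₂SiO₄ = 0.38·24.305 + 1.62·55.845 + 1·28.085 + 4·15.999 = 191.786 g/mol.
Each formula unit contains 1.62 Fe, equivalent to 1.62/1 = 1.6200 mol FeO.
M(FeO) = 1×55.845 + 1×15.999 = 71.844 g/mol.
Mass of FeO per formula unit = 1.6200 × 71.844 = 116.387 g.
FeO wt% = 116.387 / 191.786 × 100 = 60.69%.

60.69 wt%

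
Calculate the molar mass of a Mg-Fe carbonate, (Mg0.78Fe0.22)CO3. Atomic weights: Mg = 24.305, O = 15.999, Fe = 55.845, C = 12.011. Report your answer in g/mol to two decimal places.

Mg: 0.78 × 24.305 = 18.9579
Fe: 0.22 × 55.845 = 12.2859
C: 1 × 12.011 = 12.0110
O: 3 × 15.999 = 47.9970
Summing the contributions gives the formula mass.

91.25 g/mol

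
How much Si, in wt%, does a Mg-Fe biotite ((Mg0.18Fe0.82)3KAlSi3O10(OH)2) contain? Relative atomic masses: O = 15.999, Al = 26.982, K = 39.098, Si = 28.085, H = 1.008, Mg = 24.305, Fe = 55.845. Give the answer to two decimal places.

M((Mg0.18Fe0.82)3KAlSi3O10(OH)2) = 494.842 g/mol.
Si contributes 3 × 28.085 = 84.255 g per mole.
84.255/494.842 = 0.1703 → 17.03%.

17.03 wt%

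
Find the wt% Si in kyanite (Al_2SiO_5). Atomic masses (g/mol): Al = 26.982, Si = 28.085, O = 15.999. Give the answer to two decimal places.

17.33 wt%

Formula mass = 2·26.982 + 1·28.085 + 5·15.999 = 162.044 g/mol, of which 28.085 g is Si.
So Si makes up 28.085/162.044 = 0.1733 of the mass, i.e. 17.33%.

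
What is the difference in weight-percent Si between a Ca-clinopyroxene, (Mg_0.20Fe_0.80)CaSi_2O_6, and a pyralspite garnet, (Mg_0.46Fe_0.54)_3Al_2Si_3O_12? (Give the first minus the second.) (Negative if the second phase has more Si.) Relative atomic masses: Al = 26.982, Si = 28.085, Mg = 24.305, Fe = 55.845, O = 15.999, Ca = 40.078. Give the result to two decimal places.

4.68 percentage points

First mineral: 56.170 g Si in 241.779 g formula = 23.23 wt% Si.
Second mineral: 84.255 g Si in 454.217 g formula = 18.55 wt% Si.
23.23% − 18.55% gives a difference of 4.68 percentage points.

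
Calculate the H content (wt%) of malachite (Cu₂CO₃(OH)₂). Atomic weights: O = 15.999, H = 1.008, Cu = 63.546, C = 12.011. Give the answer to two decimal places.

M(Cu₂CO₃(OH)₂) = 221.114 g/mol.
H contributes 2 × 1.008 = 2.016 g per mole.
2.016/221.114 = 0.0091 → 0.91%.

0.91 wt%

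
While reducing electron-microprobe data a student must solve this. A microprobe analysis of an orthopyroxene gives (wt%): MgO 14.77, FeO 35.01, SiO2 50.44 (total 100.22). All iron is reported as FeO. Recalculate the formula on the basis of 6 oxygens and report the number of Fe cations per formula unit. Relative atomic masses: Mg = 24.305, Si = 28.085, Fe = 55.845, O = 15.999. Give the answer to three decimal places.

1.154 Fe apfu

14.77 wt% MgO ÷ 40.304 g/mol = 0.36646 mol, giving 0.36646 Mg and 0.36646 O.
35.01 wt% FeO ÷ 71.844 g/mol = 0.48731 mol, giving 0.48731 Fe and 0.48731 O.
50.44 wt% SiO2 ÷ 60.083 g/mol = 0.83951 mol, giving 0.83951 Si and 1.67902 O.
Oxygen sums to 2.53279; scaling by 6/2.53279 = 2.36893 puts the formula on 6 O.
Fe: 0.48731 × 2.36893 = 1.154 atoms per formula unit.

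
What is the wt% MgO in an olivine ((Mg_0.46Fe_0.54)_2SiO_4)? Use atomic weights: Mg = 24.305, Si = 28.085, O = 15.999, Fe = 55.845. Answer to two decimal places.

21.22 wt%

M((Mg_0.46Fe_0.54)_2SiO_4) = 174.754 g/mol; M(MgO) = 40.304 g/mol.
Moles MgO per formula unit = 0.92 Mg ÷ 1 = 0.9200.
MgO fraction = (0.9200 × 40.304) / 174.754 = 37.080/174.754 = 0.2122.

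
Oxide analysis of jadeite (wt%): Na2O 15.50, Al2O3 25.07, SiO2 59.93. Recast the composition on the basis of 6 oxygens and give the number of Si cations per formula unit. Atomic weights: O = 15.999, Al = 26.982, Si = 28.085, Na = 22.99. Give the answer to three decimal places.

2.007 Si apfu

Na2O (M=61.979): mol = 0.25008; Na = 0.50016, O = 0.25008.
Al2O3 (M=101.961): mol = 0.24588; Al = 0.49176, O = 0.73764.
SiO2 (M=60.083): mol = 0.99745; Si = 0.99745, O = 1.99490.
ΣO = 2.98262; factor = 6/ΣO = 2.01165.
Si apfu = 0.99745 × 2.01165 = 2.007.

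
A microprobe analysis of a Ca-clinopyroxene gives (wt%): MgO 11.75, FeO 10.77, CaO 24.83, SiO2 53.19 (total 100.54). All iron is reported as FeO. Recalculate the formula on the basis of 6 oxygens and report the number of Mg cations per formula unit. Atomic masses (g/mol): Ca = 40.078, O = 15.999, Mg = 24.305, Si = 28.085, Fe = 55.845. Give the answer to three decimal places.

MgO: 11.75/40.304 = 0.29153 mol → 0.29153 mol Mg, 0.29153 mol O.
FeO: 10.77/71.844 = 0.14991 mol → 0.14991 mol Fe, 0.14991 mol O.
CaO: 24.83/56.077 = 0.44278 mol → 0.44278 mol Ca, 0.44278 mol O.
SiO2: 53.19/60.083 = 0.88528 mol → 0.88528 mol Si, 1.77056 mol O.
Total oxygen = 2.65478 mol. Normalization factor = 6/2.65478 = 2.26007.
Mg per 6 O = 0.29153 × 2.26007 = 0.659.

0.659 Mg apfu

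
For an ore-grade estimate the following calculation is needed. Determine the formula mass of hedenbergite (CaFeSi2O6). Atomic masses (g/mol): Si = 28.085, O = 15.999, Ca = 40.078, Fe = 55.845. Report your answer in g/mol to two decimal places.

248.09 g/mol

Ca: 1 × 40.078 = 40.0780
Fe: 1 × 55.845 = 55.8450
Si: 2 × 28.085 = 56.1700
O: 6 × 15.999 = 95.9940
Summing the contributions gives the formula mass.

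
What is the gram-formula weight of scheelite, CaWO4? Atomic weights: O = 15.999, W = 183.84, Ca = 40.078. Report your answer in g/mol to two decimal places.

287.91 g/mol

Ca: 1 × 40.078 = 40.0780
W: 1 × 183.84 = 183.8400
O: 4 × 15.999 = 63.9960
Summing the contributions gives the formula mass.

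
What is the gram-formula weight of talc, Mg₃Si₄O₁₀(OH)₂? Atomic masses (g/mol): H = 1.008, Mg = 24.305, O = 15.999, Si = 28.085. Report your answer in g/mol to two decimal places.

Mg: 3 × 24.305 = 72.9150
Si: 4 × 28.085 = 112.3400
O: 12 × 15.999 = 191.9880
H: 2 × 1.008 = 2.0160
Summing the contributions gives the formula mass.

379.26 g/mol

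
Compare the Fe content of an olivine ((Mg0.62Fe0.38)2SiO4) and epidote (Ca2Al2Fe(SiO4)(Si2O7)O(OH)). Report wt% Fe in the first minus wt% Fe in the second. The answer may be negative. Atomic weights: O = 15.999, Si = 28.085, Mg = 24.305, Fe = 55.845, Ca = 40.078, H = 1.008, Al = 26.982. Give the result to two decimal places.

14.22 percentage points

M((Mg0.62Fe0.38)2SiO4) = 164.661 g/mol, so wt% Fe = 42.442/164.661 × 100 = 25.78%.
M(Ca2Al2Fe(SiO4)(Si2O7)O(OH)) = 483.215 g/mol, so wt% Fe = 55.845/483.215 × 100 = 11.56%.
25.78 − 11.56 = 14.22 pp.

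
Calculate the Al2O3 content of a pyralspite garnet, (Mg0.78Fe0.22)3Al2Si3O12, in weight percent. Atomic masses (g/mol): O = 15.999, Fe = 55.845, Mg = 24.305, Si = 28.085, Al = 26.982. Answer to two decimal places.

Molar mass of (Mg0.78Fe0.22)3Al2Si3O12 = 2.34×24.305 + 0.66×55.845 + 2×26.982 + 3×28.085 + 12×15.999 = 423.938 g/mol.
Each formula unit contains 2 Al, equivalent to 2/2 = 1.0000 mol Al2O3.
M(Al2O3) = 2×26.982 + 3×15.999 = 101.961 g/mol.
Mass of Al2O3 per formula unit = 1.0000 × 101.961 = 101.961 g.
Al2O3 wt% = 101.961 / 423.938 × 100 = 24.05%.

24.05 wt%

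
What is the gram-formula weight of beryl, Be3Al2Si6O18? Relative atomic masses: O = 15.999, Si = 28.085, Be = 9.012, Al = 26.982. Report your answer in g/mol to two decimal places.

The formula mass is the sum 3·9.012 + 2·26.982 + 6·28.085 + 18·15.999.

537.49 g/mol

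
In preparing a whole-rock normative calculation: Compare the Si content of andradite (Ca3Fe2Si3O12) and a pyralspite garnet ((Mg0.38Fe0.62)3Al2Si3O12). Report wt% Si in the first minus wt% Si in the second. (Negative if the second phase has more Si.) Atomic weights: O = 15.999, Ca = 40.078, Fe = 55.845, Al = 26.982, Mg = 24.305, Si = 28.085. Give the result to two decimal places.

-1.67 percentage points

First mineral: 84.255 g Si in 508.167 g formula = 16.58 wt% Si.
Second mineral: 84.255 g Si in 461.786 g formula = 18.25 wt% Si.
16.58% − 18.25% gives a difference of -1.67 percentage points.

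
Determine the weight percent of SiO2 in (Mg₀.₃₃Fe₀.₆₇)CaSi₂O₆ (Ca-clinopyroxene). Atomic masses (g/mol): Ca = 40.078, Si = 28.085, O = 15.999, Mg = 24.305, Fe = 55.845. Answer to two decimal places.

Molar mass of (Mg₀.₃₃Fe₀.₆₇)CaSi₂O₆ = 0.33*24.305 + 0.67*55.845 + 1*40.078 + 2*28.085 + 6*15.999 = 237.679 g/mol.
Each formula unit contains 2 Si, equivalent to 2/1 = 2.0000 mol SiO2.
M(SiO2) = 1×28.085 + 2×15.999 = 60.083 g/mol.
Mass of SiO2 per formula unit = 2.0000 × 60.083 = 120.166 g.
SiO2 wt% = 120.166 / 237.679 × 100 = 50.56%.

50.56 wt%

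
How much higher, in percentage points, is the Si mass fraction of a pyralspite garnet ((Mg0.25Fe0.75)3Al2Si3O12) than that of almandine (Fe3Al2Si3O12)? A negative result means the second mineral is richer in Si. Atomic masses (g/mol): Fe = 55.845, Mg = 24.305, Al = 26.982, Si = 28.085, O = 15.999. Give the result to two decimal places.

Si in (Mg0.25Fe0.75)3Al2Si3O12: molar mass 474.087 g/mol; 3×28.085 = 84.255 g → 17.77 wt%.
Si in Fe3Al2Si3O12: molar mass 497.742 g/mol; 3×28.085 = 84.255 g → 16.93 wt%.
Difference = 17.77 − 16.93 = 0.84 percentage points.

0.84 percentage points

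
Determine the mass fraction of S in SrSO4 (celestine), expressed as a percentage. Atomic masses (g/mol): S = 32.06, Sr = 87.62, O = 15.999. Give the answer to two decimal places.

Formula mass = 1·87.62 + 1·32.06 + 4·15.999 = 183.676 g/mol, of which 32.060 g is S.
So S makes up 32.060/183.676 = 0.1745 of the mass, i.e. 17.45%.

17.45 wt%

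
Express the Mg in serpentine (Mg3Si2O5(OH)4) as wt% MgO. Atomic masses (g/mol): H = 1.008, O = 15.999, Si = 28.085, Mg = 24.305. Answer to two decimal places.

43.63 wt%

Molar mass of Mg3Si2O5(OH)4 = 3×24.305 + 2×28.085 + 9×15.999 + 4×1.008 = 277.108 g/mol.
Each formula unit contains 3 Mg, equivalent to 3/1 = 3.0000 mol MgO.
M(MgO) = 1×24.305 + 1×15.999 = 40.304 g/mol.
Mass of MgO per formula unit = 3.0000 × 40.304 = 120.912 g.
MgO wt% = 120.912 / 277.108 × 100 = 43.63%.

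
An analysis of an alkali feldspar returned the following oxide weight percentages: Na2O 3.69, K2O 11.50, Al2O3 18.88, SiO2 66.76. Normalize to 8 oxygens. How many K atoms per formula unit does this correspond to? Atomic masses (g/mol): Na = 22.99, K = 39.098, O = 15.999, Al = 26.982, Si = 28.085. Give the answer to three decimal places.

0.660 K apfu

3.69 wt% Na2O ÷ 61.979 g/mol = 0.05954 mol, giving 0.11908 Na and 0.05954 O.
11.50 wt% K2O ÷ 94.195 g/mol = 0.12209 mol, giving 0.24418 K and 0.12209 O.
18.88 wt% Al2O3 ÷ 101.961 g/mol = 0.18517 mol, giving 0.37034 Al and 0.55551 O.
66.76 wt% SiO2 ÷ 60.083 g/mol = 1.11113 mol, giving 1.11113 Si and 2.22226 O.
Oxygen sums to 2.95940; scaling by 8/2.95940 = 2.70325 puts the formula on 8 O.
K: 0.24418 × 2.70325 = 0.660 atoms per formula unit.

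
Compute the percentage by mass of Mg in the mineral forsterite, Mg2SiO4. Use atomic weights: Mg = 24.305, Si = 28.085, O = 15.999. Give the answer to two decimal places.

M(Mg2SiO4) = 140.691 g/mol.
Mg contributes 2 × 24.305 = 48.610 g per mole.
48.610/140.691 = 0.3455 → 34.55%.

34.55 weight percent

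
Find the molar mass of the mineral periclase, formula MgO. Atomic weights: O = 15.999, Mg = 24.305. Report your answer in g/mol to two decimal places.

The formula mass is the sum 1×24.305 + 1×15.999.

40.30 g/mol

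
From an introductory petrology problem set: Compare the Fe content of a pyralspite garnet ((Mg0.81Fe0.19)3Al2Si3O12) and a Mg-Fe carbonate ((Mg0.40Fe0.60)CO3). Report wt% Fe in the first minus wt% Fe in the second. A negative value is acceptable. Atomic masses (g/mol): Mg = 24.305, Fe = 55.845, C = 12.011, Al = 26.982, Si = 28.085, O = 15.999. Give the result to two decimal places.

M((Mg0.81Fe0.19)3Al2Si3O12) = 421.100 g/mol, so wt% Fe = 31.832/421.100 × 100 = 7.56%.
M((Mg0.40Fe0.60)CO3) = 103.237 g/mol, so wt% Fe = 33.507/103.237 × 100 = 32.46%.
7.56 − 32.46 = -24.90 pp.

-24.90 percentage points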